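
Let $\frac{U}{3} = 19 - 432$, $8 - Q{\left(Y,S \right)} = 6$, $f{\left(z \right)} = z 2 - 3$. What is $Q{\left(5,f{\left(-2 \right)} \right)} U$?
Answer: $-2478$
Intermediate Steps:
$f{\left(z \right)} = -3 + 2 z$ ($f{\left(z \right)} = 2 z - 3 = -3 + 2 z$)
$Q{\left(Y,S \right)} = 2$ ($Q{\left(Y,S \right)} = 8 - 6 = 2$)
$U = -1239$ ($U = 3 \left(19 - 432\right) = 3 \left(-413\right) = -1239$)
$Q{\left(5,f{\left(-2 \right)} \right)} U = 2 \left(-1239\right) = -2478$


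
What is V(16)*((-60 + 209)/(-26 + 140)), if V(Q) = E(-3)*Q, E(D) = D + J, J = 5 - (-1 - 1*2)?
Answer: 5960/57 ≈ 104.56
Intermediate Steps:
J = 8 (J = 5 - (-1 - 2) = 5 - 1*(-3) = 5 + 3 = 8)
E(D) = 8 + D (E(D) = D + 8 = 8 + D)
V(Q) = 5*Q (V(Q) = (8 - 3)*Q = 5*Q)
V(16)*((-60 + 209)/(-26 + 140)) = (5*16)*((-60 + 209)/(-26 + 140)) = 80*(149/114) = 5960/57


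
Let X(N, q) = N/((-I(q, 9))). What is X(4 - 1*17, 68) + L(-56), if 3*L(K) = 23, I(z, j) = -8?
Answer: 145/24 ≈ 6.0417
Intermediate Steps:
X(N, q) = N/8 (X(N, q) = N/((-1*(-8))) = N/8)
L(K) = 23/3 (L(K) = (1/3)*23 = 23/3)
X(4 - 1*17, 68) + L(-56) = (4 - 1*17)/8 + 23/3 = (4 - 17)/8 + 23/3 = (1/8)*(-13) + 23/3 = -13/8 + 23/3 = 145/24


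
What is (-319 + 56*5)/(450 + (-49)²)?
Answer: -39/2851 ≈ -0.013679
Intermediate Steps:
(-319 + 56*5)/(450 + (-49)²) = (-319 + 280)/(450 + 2401) = -39/2851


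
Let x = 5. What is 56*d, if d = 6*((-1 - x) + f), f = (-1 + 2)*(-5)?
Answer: -3696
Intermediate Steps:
f = -5 (f = 1*(-5) = -5)
d = -66 (d = 6*((-1 - 1*5) - 5) = 6*((-1 - 5) - 5) = 6*(-6 - 5) = 6*(-11) = -66)
56*d = 56*(-66) = -3696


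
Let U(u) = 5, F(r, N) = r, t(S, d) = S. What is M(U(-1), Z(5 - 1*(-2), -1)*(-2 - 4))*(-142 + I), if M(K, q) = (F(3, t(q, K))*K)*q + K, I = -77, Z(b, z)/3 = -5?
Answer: -296745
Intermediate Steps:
Z(b, z) = -15 (Z(b, z) = 3*(-5) = -15)
M(K, q) = K + 3*K*q (M(K, q) = (3*K)*q + K = 3*K*q + K = K + 3*K*q)
M(U(-1), Z(5 - 1*(-2), -1)*(-2 - 4))*(-142 + I) = (5*(1 + 3*(-15*(-2 - 4))))*(-142 - 77) = (5*(1 + 3*(-15*(-6))))*(-219) = (5*(1 + 3*90))*(-219) = (5*(1 + 270))*(-219) = (5*271)*(-219) = 1355*(-219) = -296745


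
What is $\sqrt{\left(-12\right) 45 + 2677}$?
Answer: $\sqrt{2137} \approx 46.228$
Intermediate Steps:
$\sqrt{\left(-12\right) 45 + 2677} = \sqrt{-540 + 2677} = \sqrt{2137}$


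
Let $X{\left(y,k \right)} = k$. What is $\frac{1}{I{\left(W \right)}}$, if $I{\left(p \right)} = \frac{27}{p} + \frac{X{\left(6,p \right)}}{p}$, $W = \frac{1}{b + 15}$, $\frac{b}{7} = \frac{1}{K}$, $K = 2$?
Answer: $\frac{2}{1001} \approx 0.001998$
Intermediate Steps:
$b = \frac{7}{2} \approx 3.5$
$W = \frac{2}{37}$ ($W = \frac{1}{\frac{7}{2} + 15} = \frac{1}{\frac{37}{2}} = \frac{2}{37} \approx 0.054054$)
$I{\left(p \right)} = 1 + \frac{27}{p}$ ($I{\left(p \right)} = \frac{27}{p} + \frac{p}{p} = \frac{27}{p} + 1 = 1 + \frac{27}{p}$)
$\frac{1}{I{\left(W \right)}} = \frac{1}{\frac{1}{\frac{2}{37}} \left(27 + \frac{2}{37}\right)} = \frac{1}{\frac{37}{2} \cdot \frac{1001}{37}} = \frac{1}{\frac{1001}{2}} = \frac{2}{1001}$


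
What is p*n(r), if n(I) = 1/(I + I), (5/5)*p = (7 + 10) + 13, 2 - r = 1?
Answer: 15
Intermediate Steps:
r = 1 (r = 2 - 1*1 = 2 - 1 = 1)
p = 30 (p = (7 + 10) + 13 = 17 + 13 = 30)
n(I) = 1/(2*I)
p*n(r) = 30*((1/2)/1) = 30*((1/2)*1) = 30*(1/2) = 15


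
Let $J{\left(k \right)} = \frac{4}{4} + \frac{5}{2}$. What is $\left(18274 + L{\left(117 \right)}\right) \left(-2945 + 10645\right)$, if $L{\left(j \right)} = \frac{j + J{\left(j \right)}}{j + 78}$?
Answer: $\frac{5487867770}{39} \approx 1.4071 \cdot 10^{8}$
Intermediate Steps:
$J{\left(k \right)} = \frac{7}{2}$ ($J{\left(k \right)} = 4 \cdot \frac{1}{4} + 5 \cdot \frac{1}{2} = 1 + \frac{5}{2} = \frac{7}{2}$)
$L{\left(j \right)} = \frac{\frac{7}{2} + j}{78 + j}$ ($L{\left(j \right)} = \frac{j + \frac{7}{2}}{j + 78} = \frac{\frac{7}{2} + j}{78 + j}$)
$\left(18274 + L{\left(117 \right)}\right) \left(-2945 + 10645\right) = \left(18274 + \frac{\frac{7}{2} + 117}{78 + 117}\right) \left(-2945 + 10645\right) = \left(18274 + \frac{1}{195} \cdot \frac{241}{2}\right) 7700 = \left(18274 + \frac{241}{390}\right) 7700 = \frac{7127101}{390} \cdot 7700 = \frac{5487867770}{39}$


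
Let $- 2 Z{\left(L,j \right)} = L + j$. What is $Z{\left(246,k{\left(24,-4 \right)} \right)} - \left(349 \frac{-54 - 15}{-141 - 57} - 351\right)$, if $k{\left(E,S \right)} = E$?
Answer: $\frac{6229}{66} \approx 94.379$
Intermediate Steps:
$Z{\left(L,j \right)} = - \frac{L}{2} - \frac{j}{2}$ ($Z{\left(L,j \right)} = - \frac{L + j}{2} = - \frac{L}{2} - \frac{j}{2}$)
$Z{\left(246,k{\left(24,-4 \right)} \right)} - \left(349 \frac{-54 - 15}{-141 - 57} - 351\right) = \left(\left(- \frac{1}{2}\right) 246 - 12\right) - \left(349 \frac{-54 - 15}{-141 - 57} - 351\right) = \left(-123 - 12\right) - \left(349 \left(- \frac{69}{-198}\right) - 351\right) = -135 - \left(349 \left(\left(-69\right) \left(- \frac{1}{198}\right)\right) - 351\right) = -135 - \left(349 \cdot \frac{23}{66} - 351\right) = -135 - \left(\frac{8027}{66} - 351\right) = -135 - - \frac{15139}{66} = -135 + \frac{15139}{66} = \frac{6229}{66}$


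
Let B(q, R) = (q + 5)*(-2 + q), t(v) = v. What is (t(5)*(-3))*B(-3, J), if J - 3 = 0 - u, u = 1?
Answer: 150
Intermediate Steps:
J = 2 (J = 3 + (0 - 1*1) = 3 + (0 - 1) = 3 - 1 = 2)
B(q, R) = (-2 + q)*(5 + q) (B(q, R) = (5 + q)*(-2 + q) = (-2 + q)*(5 + q))
(t(5)*(-3))*B(-3, J) = (5*(-3))*(-10 + (-3)² + 3*(-3)) = -15*(-10 + 9 - 9) = -15*(-10) = 150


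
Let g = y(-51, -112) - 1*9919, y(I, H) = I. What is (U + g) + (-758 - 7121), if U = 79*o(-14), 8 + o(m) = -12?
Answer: -19429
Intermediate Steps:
o(m) = -20 (o(m) = -8 - 12 = -20)
U = -1580 (U = 79*(-20) = -1580)
g = -9970 (g = -51 - 1*9919 = -51 - 9919 = -9970)
(U + g) + (-758 - 7121) = (-1580 - 9970) + (-758 - 7121) = -11550 - 7879 = -19429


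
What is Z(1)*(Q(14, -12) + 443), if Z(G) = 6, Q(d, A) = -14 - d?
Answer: 2490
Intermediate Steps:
Z(1)*(Q(14, -12) + 443) = 6*((-14 - 1*14) + 443) = 6*((-14 - 14) + 443) = 6*(-28 + 443) = 6*415 = 2490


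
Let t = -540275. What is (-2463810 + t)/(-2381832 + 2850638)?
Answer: -3004085/468806 ≈ -6.4080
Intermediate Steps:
(-2463810 + t)/(-2381832 + 2850638) = (-2463810 - 540275)/(-2381832 + 2850638) = -3004085/468806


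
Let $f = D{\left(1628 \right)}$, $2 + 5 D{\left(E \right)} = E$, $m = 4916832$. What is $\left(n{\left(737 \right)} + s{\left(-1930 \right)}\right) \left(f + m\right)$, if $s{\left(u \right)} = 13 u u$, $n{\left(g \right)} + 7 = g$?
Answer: $238110534630396$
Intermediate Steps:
$n{\left(g \right)} = -7 + g$
$s{\left(u \right)} = 13 u^{2}$
$D{\left(E \right)} = - \frac{2}{5} + \frac{E}{5}$
$f = \frac{1626}{5}$ ($f = - \frac{2}{5} + \frac{1}{5} \cdot 1628 = - \frac{2}{5} + \frac{1628}{5} = \frac{1626}{5} \approx 325.2$)
$\left(n{\left(737 \right)} + s{\left(-1930 \right)}\right) \left(f + m\right) = \left(\left(-7 + 737\right) + 13 \left(-1930\right)^{2}\right) \left(\frac{1626}{5} + 4916832\right) = \left(730 + 13 \cdot 3724900\right) \frac{24585786}{5} = \left(730 + 48423700\right) \frac{24585786}{5} = 48424430 \cdot \frac{24585786}{5} = 238110534630396$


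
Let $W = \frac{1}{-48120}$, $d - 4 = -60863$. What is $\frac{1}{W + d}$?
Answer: $- \frac{48120}{2928535081} \approx -1.6431 \cdot 10^{-5}$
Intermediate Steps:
$d = -60859$ ($d = 4 - 60863 = -60859$)
$W = - \frac{1}{48120} \approx -2.0781 \cdot 10^{-5}$
$\frac{1}{W + d} = \frac{1}{- \frac{1}{48120} - 60859} = \frac{1}{- \frac{2928535081}{48120}} = - \frac{48120}{2928535081}$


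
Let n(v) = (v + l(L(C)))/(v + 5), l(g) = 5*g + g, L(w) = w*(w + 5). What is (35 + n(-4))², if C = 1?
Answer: 4489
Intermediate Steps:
L(w) = w*(5 + w)
l(g) = 6*g
n(v) = (36 + v)/(5 + v) (n(v) = (v + 6*(1*(5 + 1)))/(v + 5) = (v + 6*(1*6))/(5 + v) = (v + 6*6)/(5 + v) = (v + 36)/(5 + v) = (36 + v)/(5 + v))
(35 + n(-4))² = (35 + (36 - 4)/(5 - 4))² = (35 + 32/1)² = (35 + 1*32)² = (35 + 32)² = 67² = 4489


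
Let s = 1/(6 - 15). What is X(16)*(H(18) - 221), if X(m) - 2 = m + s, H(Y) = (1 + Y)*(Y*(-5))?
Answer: -310891/9 ≈ -34543.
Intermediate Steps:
H(Y) = -5*Y*(1 + Y) (H(Y) = (1 + Y)*(-5*Y) = -5*Y*(1 + Y))
s = -⅑ (s = 1/(-9) = -⅑ ≈ -0.11111)
X(m) = 17/9 + m (X(m) = 2 + (m - ⅑) = 2 + (-⅑ + m) = 17/9 + m)
X(16)*(H(18) - 221) = (17/9 + 16)*(-5*18*(1 + 18) - 221) = 161*(-5*18*19 - 221)/9 = 161*(-1710 - 221)/9 = (161/9)*(-1931) = -310891/9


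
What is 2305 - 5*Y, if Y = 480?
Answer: -95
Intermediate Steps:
2305 - 5*Y = 2305 - 5*480 = 2305 - 1*2400 = 2305 - 2400 = -95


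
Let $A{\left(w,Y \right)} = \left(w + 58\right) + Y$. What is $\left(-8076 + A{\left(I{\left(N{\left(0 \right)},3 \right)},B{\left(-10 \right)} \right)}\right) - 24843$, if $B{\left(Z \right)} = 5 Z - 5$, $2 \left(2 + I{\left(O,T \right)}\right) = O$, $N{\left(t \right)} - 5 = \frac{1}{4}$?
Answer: $- \frac{263323}{8} \approx -32915.0$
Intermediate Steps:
$N{\left(t \right)} = \frac{21}{4}$ ($N{\left(t \right)} = 5 + \frac{1}{4} = \frac{21}{4}$)
$I{\left(O,T \right)} = -2 + \frac{O}{2}$
$B{\left(Z \right)} = -5 + 5 Z$
$A{\left(w,Y \right)} = 58 + Y + w$ ($A{\left(w,Y \right)} = \left(58 + w\right) + Y = 58 + Y + w$)
$\left(-8076 + A{\left(I{\left(N{\left(0 \right)},3 \right)},B{\left(-10 \right)} \right)}\right) - 24843 = \left(-8076 + \left(58 + \left(-5 + 5 \left(-10\right)\right) + \left(-2 + \frac{1}{2} \cdot \frac{21}{4}\right)\right)\right) - 24843 = \left(-8076 + \left(58 - 55 + \left(-2 + \frac{21}{8}\right)\right)\right) - 24843 = \left(-8076 + \left(58 - 55 + \frac{5}{8}\right)\right) - 24843 = \left(-8076 + \frac{29}{8}\right) - 24843 = - \frac{64579}{8} - 24843 = - \frac{263323}{8}$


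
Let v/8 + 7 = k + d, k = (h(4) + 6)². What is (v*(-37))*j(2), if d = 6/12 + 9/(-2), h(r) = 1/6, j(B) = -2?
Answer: 144004/9 ≈ 16000.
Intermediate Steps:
h(r) = ⅙
d = -4 (d = 6*(1/12) + 9*(-½) = ½ - 9/2 = -4)
k = 1369/36 (k = (⅙ + 6)² = (37/6)² = 1369/36 ≈ 38.028)
v = 1946/9 (v = -56 + 8*(1369/36 - 4) = -56 + 8*(1225/36) = -56 + 2450/9 = 1946/9 ≈ 216.22)
(v*(-37))*j(2) = ((1946/9)*(-37))*(-2) = -72002/9*(-2) = 144004/9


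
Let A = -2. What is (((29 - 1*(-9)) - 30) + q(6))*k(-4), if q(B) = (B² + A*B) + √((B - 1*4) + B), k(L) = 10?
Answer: 320 + 20*√2 ≈ 348.28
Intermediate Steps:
q(B) = B² + √(-4 + 2*B) - 2*B (q(B) = (B² - 2*B) + √((B - 1*4) + B) = (B² - 2*B) + √((B - 4) + B) = (B² - 2*B) + √((-4 + B) + B) = (B² - 2*B) + √(-4 + 2*B) = B² + √(-4 + 2*B) - 2*B)
(((29 - 1*(-9)) - 30) + q(6))*k(-4) = (((29 - 1*(-9)) - 30) + (6² + √(-4 + 2*6) - 2*6))*10 = (((29 + 9) - 30) + (36 + √(-4 + 12) - 12))*10 = ((38 - 30) + (36 + √8 - 12))*10 = (8 + (36 + 2*√2 - 12))*10 = (8 + (24 + 2*√2))*10 = (32 + 2*√2)*10 = 320 + 20*√2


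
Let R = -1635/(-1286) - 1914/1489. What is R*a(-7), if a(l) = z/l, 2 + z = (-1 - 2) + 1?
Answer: -53778/6701989 ≈ -0.0080242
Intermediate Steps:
z = -4 (z = -2 + ((-1 - 2) + 1) = -2 + (-3 + 1) = -2 - 2 = -4)
a(l) = -4/l
R = -26889/1914854 (R = -1635*(-1/1286) - 1914*1/1489 = 1635/1286 - 1914/1489 = -26889/1914854 ≈ -0.014042)
R*a(-7) = -(-53778)/(957427*(-7)) = -(-53778)*(-1)/(957427*7) = -26889/1914854*4/7 = -53778/6701989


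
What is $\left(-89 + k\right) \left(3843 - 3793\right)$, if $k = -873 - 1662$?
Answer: $-131200$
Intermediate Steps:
$k = -2535$ ($k = -873 - 1662 = -2535$)
$\left(-89 + k\right) \left(3843 - 3793\right) = \left(-89 - 2535\right) \left(3843 - 3793\right) = - 2624 \left(3843 - 3793\right) = \left(-2624\right) 50 = -131200$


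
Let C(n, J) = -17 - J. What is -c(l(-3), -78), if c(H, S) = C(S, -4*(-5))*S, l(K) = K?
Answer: -2886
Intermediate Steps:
c(H, S) = -37*S (c(H, S) = (-17 - (-4)*(-5))*S = (-17 - 1*20)*S = (-17 - 20)*S = -37*S)
-c(l(-3), -78) = -(-37)*(-78) = -1*2886 = -2886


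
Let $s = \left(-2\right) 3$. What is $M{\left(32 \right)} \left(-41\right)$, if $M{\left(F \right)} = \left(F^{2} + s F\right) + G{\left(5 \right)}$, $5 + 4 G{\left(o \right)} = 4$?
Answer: $- \frac{136407}{4} \approx -34102.0$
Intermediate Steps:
$G{\left(o \right)} = - \frac{1}{4}$ ($G{\left(o \right)} = - \frac{5}{4} + \frac{1}{4} \cdot 4 = - \frac{5}{4} + 1 = - \frac{1}{4}$)
$s = -6$
$M{\left(F \right)} = - \frac{1}{4} + F^{2} - 6 F$ ($M{\left(F \right)} = \left(F^{2} - 6 F\right) - \frac{1}{4} = - \frac{1}{4} + F^{2} - 6 F$)
$M{\left(32 \right)} \left(-41\right) = \left(- \frac{1}{4} + 32^{2} - 192\right) \left(-41\right) = \left(- \frac{1}{4} + 1024 - 192\right) \left(-41\right) = \frac{3327}{4} \left(-41\right) = - \frac{136407}{4}$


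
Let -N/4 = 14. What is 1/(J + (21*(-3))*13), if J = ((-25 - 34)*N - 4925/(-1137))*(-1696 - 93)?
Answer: -1137/6730385300 ≈ -1.6894e-7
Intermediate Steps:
N = -56 (N = -4*14 = -56)
J = -6729454097/1137 (J = ((-25 - 34)*(-56) - 4925/(-1137))*(-1696 - 93) = (-59*(-56) - 4925*(-1/1137))*(-1789) = (3304 + 4925/1137)*(-1789) = (3761573/1137)*(-1789) = -6729454097/1137 ≈ -5.9186e+6)
1/(J + (21*(-3))*13) = 1/(-6729454097/1137 + (21*(-3))*13) = 1/(-6729454097/1137 - 63*13) = 1/(-6729454097/1137 - 819) = 1/(-6730385300/1137) = -1137/6730385300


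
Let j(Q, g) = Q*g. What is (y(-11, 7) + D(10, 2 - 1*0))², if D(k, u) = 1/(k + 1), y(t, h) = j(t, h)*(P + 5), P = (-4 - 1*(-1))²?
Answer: 140588449/121 ≈ 1.1619e+6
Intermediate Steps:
P = 9 (P = (-4 + 1)² = (-3)² = 9)
y(t, h) = 14*h*t (y(t, h) = (t*h)*(9 + 5) = (h*t)*14 = 14*h*t)
D(k, u) = 1/(1 + k)
(y(-11, 7) + D(10, 2 - 1*0))² = (14*7*(-11) + 1/(1 + 10))² = (-1078 + 1/11)² = (-11857/11)² = 140588449/121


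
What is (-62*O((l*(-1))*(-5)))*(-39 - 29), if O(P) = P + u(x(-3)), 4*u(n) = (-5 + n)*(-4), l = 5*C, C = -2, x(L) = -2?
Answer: -181288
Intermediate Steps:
l = -10 (l = 5*(-2) = -10)
u(n) = 5 - n (u(n) = ((-5 + n)*(-4))/4 = (20 - 4*n)/4 = 5 - n)
O(P) = 7 + P (O(P) = P + (5 - 1*(-2)) = P + (5 + 2) = P + 7 = 7 + P)
(-62*O((l*(-1))*(-5)))*(-39 - 29) = (-62*(7 - 10*(-1)*(-5)))*(-39 - 29) = -62*(7 + 10*(-5))*(-68) = -62*(7 - 50)*(-68) = -62*(-43)*(-68) = 2666*(-68) = -181288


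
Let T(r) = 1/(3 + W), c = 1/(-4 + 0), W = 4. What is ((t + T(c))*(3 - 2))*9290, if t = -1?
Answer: -55740/7 ≈ -7962.9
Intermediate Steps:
c = -¼ (c = 1/(-4) = -¼ ≈ -0.25000)
T(r) = ⅐ (T(r) = 1/(3 + 4) = 1/7 = ⅐)
((t + T(c))*(3 - 2))*9290 = ((-1 + ⅐)*(3 - 2))*9290 = -6/7*1*9290 = -6/7*9290 = -55740/7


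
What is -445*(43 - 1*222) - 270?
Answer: 79385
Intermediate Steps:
-445*(43 - 1*222) - 270 = -445*(43 - 222) - 270 = -445*(-179) - 270 = 79655 - 270 = 79385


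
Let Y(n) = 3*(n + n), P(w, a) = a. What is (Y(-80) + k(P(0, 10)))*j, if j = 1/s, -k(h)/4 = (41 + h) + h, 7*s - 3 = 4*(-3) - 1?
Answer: 2534/5 ≈ 506.80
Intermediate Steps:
Y(n) = 6*n (Y(n) = 3*(2*n) = 6*n)
s = -10/7 (s = 3/7 + (4*(-3) - 1)/7 = 3/7 + (-12 - 1)/7 = 3/7 + (⅐)*(-13) = 3/7 - 13/7 = -10/7 ≈ -1.4286)
k(h) = -164 - 8*h (k(h) = -4*((41 + h) + h) = -4*(41 + 2*h) = -164 - 8*h)
j = -7/10 (j = 1/(-10/7) = -7/10 ≈ -0.70000)
(Y(-80) + k(P(0, 10)))*j = (6*(-80) + (-164 - 8*10))*(-7/10) = (-480 + (-164 - 80))*(-7/10) = (-480 - 244)*(-7/10) = -724*(-7/10) = 2534/5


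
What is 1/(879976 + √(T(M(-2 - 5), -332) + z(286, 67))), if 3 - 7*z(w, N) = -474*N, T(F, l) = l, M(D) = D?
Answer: 6159832/5420504294595 - √206059/5420504294595 ≈ 1.1363e-6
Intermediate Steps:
z(w, N) = 3/7 + 474*N/7 (z(w, N) = 3/7 - (-474)*N/7 = 3/7 + 474*N/7)
1/(879976 + √(T(M(-2 - 5), -332) + z(286, 67))) = 1/(879976 + √(-332 + (3/7 + (474/7)*67))) = 1/(879976 + √(-332 + (3/7 + 31758/7))) = 1/(879976 + √(-332 + 31761/7)) = 1/(879976 + √(29437/7)) = 1/(879976 + √206059/7)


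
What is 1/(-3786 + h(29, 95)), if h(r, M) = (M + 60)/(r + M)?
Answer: -4/15139 ≈ -0.00026422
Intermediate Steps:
h(r, M) = (60 + M)/(M + r)
1/(-3786 + h(29, 95)) = 1/(-3786 + (60 + 95)/(95 + 29)) = 1/(-3786 + 155/124) = 1/(-3786 + (1/124)*155) = 1/(-3786 + 5/4) = 1/(-15139/4) = -4/15139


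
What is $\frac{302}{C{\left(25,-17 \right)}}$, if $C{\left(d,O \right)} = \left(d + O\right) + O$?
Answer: $- \frac{302}{9} \approx -33.556$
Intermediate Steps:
$C{\left(d,O \right)} = d + 2 O$ ($C{\left(d,O \right)} = \left(O + d\right) + O = d + 2 O$)
$\frac{302}{C{\left(25,-17 \right)}} = \frac{302}{25 + 2 \left(-17\right)} = \frac{302}{25 - 34} = \frac{302}{-9} = 302 \left(- \frac{1}{9}\right) = - \frac{302}{9}$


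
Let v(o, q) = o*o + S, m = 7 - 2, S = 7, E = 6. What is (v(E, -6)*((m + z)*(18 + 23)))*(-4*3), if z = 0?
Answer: -105780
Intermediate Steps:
m = 5
v(o, q) = 7 + o² (v(o, q) = o*o + 7 = o² + 7 = 7 + o²)
(v(E, -6)*((m + z)*(18 + 23)))*(-4*3) = ((7 + 6²)*((5 + 0)*(18 + 23)))*(-4*3) = ((7 + 36)*(5*41))*(-12) = (43*205)*(-12) = 8815*(-12) = -105780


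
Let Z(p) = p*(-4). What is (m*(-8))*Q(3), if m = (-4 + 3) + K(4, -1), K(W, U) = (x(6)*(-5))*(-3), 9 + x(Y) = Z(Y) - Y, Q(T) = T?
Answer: 14064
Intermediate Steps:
Z(p) = -4*p
x(Y) = -9 - 5*Y (x(Y) = -9 + (-4*Y - Y) = -9 - 5*Y)
K(W, U) = -585 (K(W, U) = ((-9 - 5*6)*(-5))*(-3) = ((-9 - 30)*(-5))*(-3) = -39*(-5)*(-3) = 195*(-3) = -585)
m = -586 (m = (-4 + 3) - 585 = -1 - 585 = -586)
(m*(-8))*Q(3) = -586*(-8)*3 = 4688*3 = 14064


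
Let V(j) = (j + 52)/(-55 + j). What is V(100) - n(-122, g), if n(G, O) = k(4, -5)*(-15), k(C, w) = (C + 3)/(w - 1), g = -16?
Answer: -1271/90 ≈ -14.122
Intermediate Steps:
V(j) = (52 + j)/(-55 + j)
k(C, w) = (3 + C)/(-1 + w)
n(G, O) = 35/2 (n(G, O) = ((3 + 4)/(-1 - 5))*(-15) = (7/(-6))*(-15) = -⅙*7*(-15) = -7/6*(-15) = 35/2)
V(100) - n(-122, g) = (52 + 100)/(-55 + 100) - 1*35/2 = 152/45 - 35/2 = -1271/90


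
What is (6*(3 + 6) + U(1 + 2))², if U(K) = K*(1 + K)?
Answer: 4356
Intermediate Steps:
(6*(3 + 6) + U(1 + 2))² = (6*(3 + 6) + (1 + 2)*(1 + (1 + 2)))² = (6*9 + 3*(1 + 3))² = (54 + 3*4)² = (54 + 12)² = 66² = 4356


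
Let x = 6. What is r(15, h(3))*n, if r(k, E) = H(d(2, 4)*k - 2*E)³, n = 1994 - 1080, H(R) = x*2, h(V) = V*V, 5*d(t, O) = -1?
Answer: 1579392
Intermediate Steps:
d(t, O) = -⅕ (d(t, O) = (⅕)*(-1) = -⅕)
h(V) = V²
H(R) = 12 (H(R) = 6*2 = 12)
n = 914
r(k, E) = 1728 (r(k, E) = 12³ = 1728)
r(15, h(3))*n = 1728*914 = 1579392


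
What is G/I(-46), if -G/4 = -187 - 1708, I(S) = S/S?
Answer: 7580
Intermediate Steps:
I(S) = 1
G = 7580 (G = -4*(-187 - 1708) = -4*(-1895) = 7580)
G/I(-46) = 7580/1 = 7580*1 = 7580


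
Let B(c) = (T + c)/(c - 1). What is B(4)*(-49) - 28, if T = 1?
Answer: -329/3 ≈ -109.67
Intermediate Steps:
B(c) = (1 + c)/(-1 + c) (B(c) = (1 + c)/(c - 1) = (1 + c)/(-1 + c))
B(4)*(-49) - 28 = ((1 + 4)/(-1 + 4))*(-49) - 28 = (5/3)*(-49) - 28 = -245/3 - 28 = -329/3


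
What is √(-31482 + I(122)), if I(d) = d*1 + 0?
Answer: 56*I*√10 ≈ 177.09*I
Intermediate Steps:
I(d) = d (I(d) = d + 0 = d)
√(-31482 + I(122)) = √(-31482 + 122) = √(-31360) = 56*I*√10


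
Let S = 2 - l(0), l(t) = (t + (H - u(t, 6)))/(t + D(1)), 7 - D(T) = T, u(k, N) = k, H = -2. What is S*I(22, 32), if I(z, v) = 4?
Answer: 28/3 ≈ 9.3333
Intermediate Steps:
D(T) = 7 - T
l(t) = -2/(6 + t) (l(t) = (t + (-2 - t))/(t + (7 - 1*1)) = -2/(t + (7 - 1)) = -2/(t + 6) = -2/(6 + t))
S = 7/3 (S = 2 - (-2)/(6 + 0) = 2 - (-2)/6 = 2 - 1*(-⅓) = 2 + ⅓ = 7/3 ≈ 2.3333)
S*I(22, 32) = (7/3)*4 = 28/3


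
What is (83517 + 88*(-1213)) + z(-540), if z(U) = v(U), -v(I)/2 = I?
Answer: -22147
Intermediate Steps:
v(I) = -2*I
z(U) = -2*U
(83517 + 88*(-1213)) + z(-540) = (83517 + 88*(-1213)) - 2*(-540) = (83517 - 106744) + 1080 = -23227 + 1080 = -22147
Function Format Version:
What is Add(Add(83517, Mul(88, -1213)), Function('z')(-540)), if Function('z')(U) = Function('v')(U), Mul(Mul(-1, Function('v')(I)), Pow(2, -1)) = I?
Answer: -22147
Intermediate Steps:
Function('v')(I) = Mul(-2, I)
Function('z')(U) = Mul(-2, U)
Add(Add(83517, Mul(88, -1213)), Function('z')(-540)) = Add(Add(83517, Mul(88, -1213)), Mul(-2, -540)) = Add(Add(83517, -106744), 1080) = Add(-23227, 1080) = -22147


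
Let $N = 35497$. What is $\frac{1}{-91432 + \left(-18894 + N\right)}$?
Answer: $- \frac{1}{74829} \approx -1.3364 \cdot 10^{-5}$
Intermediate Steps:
$\frac{1}{-91432 + \left(-18894 + N\right)} = \frac{1}{-91432 + \left(-18894 + 35497\right)} = \frac{1}{-91432 + 16603} = \frac{1}{-74829} = - \frac{1}{74829}$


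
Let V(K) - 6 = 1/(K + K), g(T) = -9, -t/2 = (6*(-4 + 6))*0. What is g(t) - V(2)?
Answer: -61/4 ≈ -15.250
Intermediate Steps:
t = 0 (t = -2*6*(-4 + 6)*0 = -2*6*2*0 = -24*0 = -2*0 = 0)
V(K) = 6 + 1/(2*K) (V(K) = 6 + 1/(K + K) = 6 + 1/(2*K))
g(t) - V(2) = -9 - (6 + (½)/2) = -9 - (6 + (½)*(½)) = -9 - (6 + ¼) = -9 - 1*25/4 = -9 - 25/4 = -61/4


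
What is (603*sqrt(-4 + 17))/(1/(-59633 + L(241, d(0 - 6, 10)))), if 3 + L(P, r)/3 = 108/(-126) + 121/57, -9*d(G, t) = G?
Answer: -4782924243*sqrt(13)/133 ≈ -1.2966e+8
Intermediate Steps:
d(G, t) = -G/9
L(P, r) = -692/133 (L(P, r) = -9 + 3*(108/(-126) + 121/57) = -9 + 3*(108*(-1/126) + 121*(1/57)) = -9 + 3*(-6/7 + 121/57) = -9 + 3*(505/399) = -9 + 505/133 = -692/133)
(603*sqrt(-4 + 17))/(1/(-59633 + L(241, d(0 - 6, 10)))) = (603*sqrt(-4 + 17))/(1/(-59633 - 692/133)) = (603*sqrt(13))/(1/(-7931881/133)) = (603*sqrt(13))/(-133/7931881) = (603*sqrt(13))*(-7931881/133) = -4782924243*sqrt(13)/133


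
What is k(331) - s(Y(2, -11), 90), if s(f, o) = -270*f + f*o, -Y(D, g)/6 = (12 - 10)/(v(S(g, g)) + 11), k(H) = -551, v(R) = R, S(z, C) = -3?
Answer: -821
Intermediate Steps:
Y(D, g) = -3/2 (Y(D, g) = -6*(12 - 10)/(-3 + 11) = -12/8 = -6*¼ = -3/2)
k(331) - s(Y(2, -11), 90) = -551 - (-3)*(-270 + 90)/2 = -551 - (-3)*(-180)/2 = -551 - 1*270 = -551 - 270 = -821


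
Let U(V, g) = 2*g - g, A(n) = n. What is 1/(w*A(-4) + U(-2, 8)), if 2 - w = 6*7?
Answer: 1/168 ≈ 0.0059524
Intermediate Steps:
U(V, g) = g
w = -40 (w = 2 - 6*7 = 2 - 1*42 = 2 - 42 = -40)
1/(w*A(-4) + U(-2, 8)) = 1/(-40*(-4) + 8) = 1/(160 + 8) = 1/168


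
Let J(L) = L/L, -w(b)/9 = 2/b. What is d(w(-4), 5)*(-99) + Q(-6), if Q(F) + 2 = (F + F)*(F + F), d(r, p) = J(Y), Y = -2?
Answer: 43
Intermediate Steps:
w(b) = -18/b
J(L) = 1
d(r, p) = 1
Q(F) = -2 + 4*F**2 (Q(F) = -2 + (F + F)*(F + F) = -2 + (2*F)*(2*F) = -2 + 4*F**2)
d(w(-4), 5)*(-99) + Q(-6) = 1*(-99) + (-2 + 4*(-6)**2) = -99 + (-2 + 4*36) = -99 + (-2 + 144) = -99 + 142 = 43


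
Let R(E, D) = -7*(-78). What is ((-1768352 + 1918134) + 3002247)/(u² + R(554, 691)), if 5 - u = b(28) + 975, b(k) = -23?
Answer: 3152029/897355 ≈ 3.5126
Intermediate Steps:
R(E, D) = 546
u = -947 (u = 5 - (-23 + 975) = 5 - 1*952 = 5 - 952 = -947)
((-1768352 + 1918134) + 3002247)/(u² + R(554, 691)) = ((-1768352 + 1918134) + 3002247)/((-947)² + 546) = (149782 + 3002247)/(896809 + 546) = 3152029/897355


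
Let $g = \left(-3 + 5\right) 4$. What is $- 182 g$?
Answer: $-1456$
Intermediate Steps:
$g = 8$ ($g = 2 \cdot 4 = 8$)
$- 182 g = \left(-182\right) 8 = -1456$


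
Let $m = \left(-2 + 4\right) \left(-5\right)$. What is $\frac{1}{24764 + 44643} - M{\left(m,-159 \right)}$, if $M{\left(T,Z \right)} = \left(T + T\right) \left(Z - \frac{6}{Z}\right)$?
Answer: $- \frac{11695079447}{3678571} \approx -3179.2$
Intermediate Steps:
$m = -10$ ($m = 2 \left(-5\right) = -10$)
$M{\left(T,Z \right)} = 2 T \left(Z - \frac{6}{Z}\right)$
$\frac{1}{24764 + 44643} - M{\left(m,-159 \right)} = \frac{1}{24764 + 44643} - 2 \left(-10\right) \frac{1}{-159} \left(-6 + \left(-159\right)^{2}\right) = \frac{1}{69407} - 2 \left(-10\right) \left(- \frac{1}{159}\right) \left(-6 + 25281\right) = \frac{1}{69407} - 2 \left(-10\right) \left(- \frac{1}{159}\right) 25275 = \frac{1}{69407} - \frac{168500}{53} = - \frac{11695079447}{3678571}$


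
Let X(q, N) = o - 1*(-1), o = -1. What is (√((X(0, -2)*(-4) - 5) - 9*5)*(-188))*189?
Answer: -177660*I*√2 ≈ -2.5125e+5*I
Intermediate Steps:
X(q, N) = 0 (X(q, N) = -1 - 1*(-1) = -1 + 1 = 0)
(√((X(0, -2)*(-4) - 5) - 9*5)*(-188))*189 = (√((0*(-4) - 5) - 9*5)*(-188))*189 = (√((0 - 5) - 45)*(-188))*189 = (√(-5 - 45)*(-188))*189 = (√(-50)*(-188))*189 = ((5*I*√2)*(-188))*189 = -940*I*√2*189 = -177660*I*√2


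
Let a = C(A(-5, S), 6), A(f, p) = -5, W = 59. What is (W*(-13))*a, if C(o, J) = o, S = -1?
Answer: 3835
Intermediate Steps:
a = -5
(W*(-13))*a = (59*(-13))*(-5) = -767*(-5) = 3835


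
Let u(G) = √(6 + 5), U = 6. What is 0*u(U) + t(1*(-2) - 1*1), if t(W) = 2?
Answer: 2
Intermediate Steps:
u(G) = √11
0*u(U) + t(1*(-2) - 1*1) = 0*√11 + 2 = 0 + 2 = 2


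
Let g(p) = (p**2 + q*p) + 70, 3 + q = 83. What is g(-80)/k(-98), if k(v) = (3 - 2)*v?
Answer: -5/7 ≈ -0.71429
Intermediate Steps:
q = 80 (q = -3 + 83 = 80)
k(v) = v (k(v) = 1*v = v)
g(p) = 70 + p**2 + 80*p (g(p) = (p**2 + 80*p) + 70 = 70 + p**2 + 80*p)
g(-80)/k(-98) = (70 + (-80)**2 + 80*(-80))/(-98) = (70 + 6400 - 6400)*(-1/98) = 70*(-1/98) = -5/7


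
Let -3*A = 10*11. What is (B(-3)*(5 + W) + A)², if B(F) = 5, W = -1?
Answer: 2500/9 ≈ 277.78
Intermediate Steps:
A = -110/3 (A = -10*11/3 = -⅓*110 = -110/3 ≈ -36.667)
(B(-3)*(5 + W) + A)² = (5*(5 - 1) - 110/3)² = (5*4 - 110/3)² = (20 - 110/3)² = (-50/3)² = 2500/9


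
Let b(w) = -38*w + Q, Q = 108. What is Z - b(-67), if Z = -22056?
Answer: -24710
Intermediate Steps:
b(w) = 108 - 38*w (b(w) = -38*w + 108 = 108 - 38*w)
Z - b(-67) = -22056 - (108 - 38*(-67)) = -22056 - (108 + 2546) = -22056 - 1*2654 = -22056 - 2654 = -24710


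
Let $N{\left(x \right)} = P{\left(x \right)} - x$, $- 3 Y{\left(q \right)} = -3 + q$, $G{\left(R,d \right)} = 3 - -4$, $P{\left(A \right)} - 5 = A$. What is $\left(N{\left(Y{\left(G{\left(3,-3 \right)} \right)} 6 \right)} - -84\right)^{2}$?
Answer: $7921$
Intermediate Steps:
$P{\left(A \right)} = 5 + A$
$G{\left(R,d \right)} = 7$ ($G{\left(R,d \right)} = 3 + 4 = 7$)
$Y{\left(q \right)} = 1 - \frac{q}{3}$ ($Y{\left(q \right)} = - \frac{-3 + q}{3} = 1 - \frac{q}{3}$)
$N{\left(x \right)} = 5$ ($N{\left(x \right)} = \left(5 + x\right) - x = 5$)
$\left(N{\left(Y{\left(G{\left(3,-3 \right)} \right)} 6 \right)} - -84\right)^{2} = \left(5 - -84\right)^{2} = \left(5 + 84\right)^{2} = 89^{2} = 7921$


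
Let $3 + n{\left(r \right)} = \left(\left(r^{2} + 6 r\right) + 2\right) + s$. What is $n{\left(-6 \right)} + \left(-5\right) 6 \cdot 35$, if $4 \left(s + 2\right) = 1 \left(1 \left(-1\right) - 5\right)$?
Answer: $- \frac{2109}{2} \approx -1054.5$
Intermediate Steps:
$s = - \frac{7}{2}$ ($s = -2 + \frac{1 \left(1 \left(-1\right) - 5\right)}{4} = -2 + \frac{1 \left(-1 - 5\right)}{4} = -2 + \frac{1 \left(-6\right)}{4} = -2 + \frac{1}{4} \left(-6\right) = -2 - \frac{3}{2} = - \frac{7}{2} \approx -3.5$)
$n{\left(r \right)} = - \frac{9}{2} + r^{2} + 6 r$ ($n{\left(r \right)} = -3 - \left(\frac{3}{2} - r^{2} - 6 r\right) = -3 + \left(- \frac{3}{2} + r^{2} + 6 r\right) = - \frac{9}{2} + r^{2} + 6 r$)
$n{\left(-6 \right)} + \left(-5\right) 6 \cdot 35 = \left(- \frac{9}{2} + \left(-6\right)^{2} + 6 \left(-6\right)\right) + \left(-5\right) 6 \cdot 35 = \left(- \frac{9}{2} + 36 - 36\right) - 1050 = - \frac{9}{2} - 1050 = - \frac{2109}{2}$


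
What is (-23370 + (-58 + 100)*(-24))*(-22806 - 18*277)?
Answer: 677513376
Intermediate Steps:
(-23370 + (-58 + 100)*(-24))*(-22806 - 18*277) = (-23370 + 42*(-24))*(-22806 - 4986) = (-23370 - 1008)*(-27792) = -24378*(-27792) = 677513376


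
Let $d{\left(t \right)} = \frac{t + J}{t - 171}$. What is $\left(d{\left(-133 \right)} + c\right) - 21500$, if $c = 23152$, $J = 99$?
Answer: $\frac{251121}{152} \approx 1652.1$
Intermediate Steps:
$d{\left(t \right)} = \frac{99 + t}{-171 + t}$ ($d{\left(t \right)} = \frac{t + 99}{t - 171} = \frac{99 + t}{-171 + t}$)
$\left(d{\left(-133 \right)} + c\right) - 21500 = \left(\frac{99 - 133}{-171 - 133} + 23152\right) - 21500 = \left(\frac{1}{-304} \left(-34\right) + 23152\right) - 21500 = \left(\left(- \frac{1}{304}\right) \left(-34\right) + 23152\right) - 21500 = \left(\frac{17}{152} + 23152\right) - 21500 = \frac{3519121}{152} - 21500 = \frac{251121}{152}$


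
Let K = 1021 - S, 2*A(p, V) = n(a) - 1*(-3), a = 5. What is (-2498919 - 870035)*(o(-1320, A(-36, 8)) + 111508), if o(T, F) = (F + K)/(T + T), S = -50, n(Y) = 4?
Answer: -991752831807407/2640 ≈ -3.7566e+11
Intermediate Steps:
A(p, V) = 7/2 (A(p, V) = (4 - 1*(-3))/2 = (4 + 3)/2 = (1/2)*7 = 7/2)
K = 1071 (K = 1021 - 1*(-50) = 1021 + 50 = 1071)
o(T, F) = (1071 + F)/(2*T) (o(T, F) = (F + 1071)/(T + T) = (1071 + F)/((2*T)) = (1071 + F)*(1/(2*T)) = (1071 + F)/(2*T))
(-2498919 - 870035)*(o(-1320, A(-36, 8)) + 111508) = (-2498919 - 870035)*((1/2)*(1071 + 7/2)/(-1320) + 111508) = -3368954*((1/2)*(-1/1320)*(2149/2) + 111508) = -3368954*(-2149/5280 + 111508) = -3368954*588760091/5280 = -991752831807407/2640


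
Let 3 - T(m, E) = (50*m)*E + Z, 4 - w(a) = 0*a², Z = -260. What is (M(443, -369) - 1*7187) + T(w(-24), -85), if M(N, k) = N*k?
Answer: -153391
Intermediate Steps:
w(a) = 4 (w(a) = 4 - 0*a² = 4 - 1*0 = 4 + 0 = 4)
T(m, E) = 263 - 50*E*m (T(m, E) = 3 - ((50*m)*E - 260) = 3 - (50*E*m - 260) = 3 - (-260 + 50*E*m) = 3 + (260 - 50*E*m) = 263 - 50*E*m)
(M(443, -369) - 1*7187) + T(w(-24), -85) = (443*(-369) - 1*7187) + (263 - 50*(-85)*4) = (-163467 - 7187) + (263 + 17000) = -170654 + 17263 = -153391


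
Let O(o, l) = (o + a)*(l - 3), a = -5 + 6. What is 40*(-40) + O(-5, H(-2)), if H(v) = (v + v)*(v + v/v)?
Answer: -1604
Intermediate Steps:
H(v) = 2*v*(1 + v) (H(v) = (2*v)*(v + 1) = (2*v)*(1 + v) = 2*v*(1 + v))
a = 1
O(o, l) = (1 + o)*(-3 + l) (O(o, l) = (o + 1)*(l - 3) = (1 + o)*(-3 + l))
40*(-40) + O(-5, H(-2)) = 40*(-40) + (-3 + 2*(-2)*(1 - 2) - 3*(-5) + (2*(-2)*(1 - 2))*(-5)) = -1600 + (-3 + 2*(-2)*(-1) + 15 + (2*(-2)*(-1))*(-5)) = -1600 + (-3 + 4 + 15 + 4*(-5)) = -1600 + (-3 + 4 + 15 - 20) = -1600 - 4 = -1604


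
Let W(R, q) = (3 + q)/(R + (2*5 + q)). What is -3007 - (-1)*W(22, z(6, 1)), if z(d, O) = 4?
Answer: -108245/36 ≈ -3006.8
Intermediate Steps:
W(R, q) = (3 + q)/(10 + R + q) (W(R, q) = (3 + q)/(R + (10 + q)) = (3 + q)/(10 + R + q))
-3007 - (-1)*W(22, z(6, 1)) = -3007 - (-1)*(3 + 4)/(10 + 22 + 4) = -3007 - (-1)*7/36 = -3007 - 1*(-7/36) = -3007 + 7/36 = -108245/36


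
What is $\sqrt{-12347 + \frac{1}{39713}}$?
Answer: $\frac{i \sqrt{19472729850330}}{39713} \approx 111.12 i$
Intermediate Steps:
$\sqrt{-12347 + \frac{1}{39713}} = \sqrt{- \frac{490336410}{39713}} = \frac{i \sqrt{19472729850330}}{39713}$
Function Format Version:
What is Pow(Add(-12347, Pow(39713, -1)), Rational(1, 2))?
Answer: Mul(Rational(1, 39713), I, Pow(19472729850330, Rational(1, 2))) ≈ Mul(111.12, I)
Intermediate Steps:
Pow(Add(-12347, Pow(39713, -1)), Rational(1, 2)) = Pow(Add(-12347, Rational(1, 39713)), Rational(1, 2)) = Pow(Rational(-490336410, 39713), Rational(1, 2)) = Mul(Rational(1, 39713), I, Pow(19472729850330, Rational(1, 2)))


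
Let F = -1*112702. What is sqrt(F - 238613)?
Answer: 3*I*sqrt(39035) ≈ 592.72*I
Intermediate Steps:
F = -112702
sqrt(F - 238613) = sqrt(-112702 - 238613) = sqrt(-351315) = 3*I*sqrt(39035)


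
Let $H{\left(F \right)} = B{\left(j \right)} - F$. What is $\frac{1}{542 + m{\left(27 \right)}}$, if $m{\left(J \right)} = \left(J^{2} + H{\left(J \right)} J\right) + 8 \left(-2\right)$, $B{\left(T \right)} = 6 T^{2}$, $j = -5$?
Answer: $\frac{1}{4576} \approx 0.00021853$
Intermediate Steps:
$H{\left(F \right)} = 150 - F$ ($H{\left(F \right)} = 6 \left(-5\right)^{2} - F = 6 \cdot 25 - F = 150 - F$)
$m{\left(J \right)} = -16 + J^{2} + J \left(150 - J\right)$ ($m{\left(J \right)} = \left(J^{2} + \left(150 - J\right) J\right) + 8 \left(-2\right) = \left(J^{2} + J \left(150 - J\right)\right) - 16 = -16 + J^{2} + J \left(150 - J\right)$)
$\frac{1}{542 + m{\left(27 \right)}} = \frac{1}{542 + \left(-16 + 150 \cdot 27\right)} = \frac{1}{542 + \left(-16 + 4050\right)} = \frac{1}{542 + 4034} = \frac{1}{4576}$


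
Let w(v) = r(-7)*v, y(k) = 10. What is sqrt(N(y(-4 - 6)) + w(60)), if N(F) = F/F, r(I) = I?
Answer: I*sqrt(419) ≈ 20.469*I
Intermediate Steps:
w(v) = -7*v
N(F) = 1
sqrt(N(y(-4 - 6)) + w(60)) = sqrt(1 - 7*60) = sqrt(1 - 420) = sqrt(-419) = I*sqrt(419)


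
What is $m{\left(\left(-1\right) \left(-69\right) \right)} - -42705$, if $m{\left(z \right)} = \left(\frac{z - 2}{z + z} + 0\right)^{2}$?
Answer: $\frac{813278509}{19044} \approx 42705.0$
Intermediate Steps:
$m{\left(z \right)} = \frac{\left(-2 + z\right)^{2}}{4 z^{2}}$ ($m{\left(z \right)} = \left(\frac{-2 + z}{2 z} + 0\right)^{2} = \left(\frac{-2 + z}{2 z}\right)^{2} = \frac{\left(-2 + z\right)^{2}}{4 z^{2}}$)
$m{\left(\left(-1\right) \left(-69\right) \right)} - -42705 = \frac{\left(-2 - -69\right)^{2}}{4 \cdot 4761} - -42705 = \frac{\left(-2 + 69\right)^{2}}{4 \cdot 4761} + 42705 = \frac{1}{4} \cdot \frac{1}{4761} \cdot 67^{2} + 42705 = \frac{1}{4} \cdot \frac{1}{4761} \cdot 4489 + 42705 = \frac{4489}{19044} + 42705 = \frac{813278509}{19044}$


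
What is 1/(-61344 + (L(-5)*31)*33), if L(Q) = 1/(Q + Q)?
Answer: -10/614463 ≈ -1.6274e-5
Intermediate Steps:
L(Q) = 1/(2*Q)
1/(-61344 + (L(-5)*31)*33) = 1/(-61344 + (((1/2)/(-5))*31)*33) = 1/(-61344 + (((1/2)*(-1/5))*31)*33) = 1/(-61344 - 1/10*31*33) = 1/(-61344 - 31/10*33) = 1/(-61344 - 1023/10) = 1/(-614463/10) = -10/614463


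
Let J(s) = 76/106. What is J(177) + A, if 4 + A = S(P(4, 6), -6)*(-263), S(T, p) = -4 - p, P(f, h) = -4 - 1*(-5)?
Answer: -28052/53 ≈ -529.28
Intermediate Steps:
P(f, h) = 1 (P(f, h) = -4 + 5 = 1)
J(s) = 38/53 (J(s) = 76*(1/106) = 38/53)
A = -530 (A = -4 + (-4 - 1*(-6))*(-263) = -4 + (-4 + 6)*(-263) = -4 + 2*(-263) = -4 - 526 = -530)
J(177) + A = 38/53 - 530 = -28052/53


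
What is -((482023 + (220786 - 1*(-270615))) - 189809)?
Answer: -783615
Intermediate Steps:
-((482023 + (220786 - 1*(-270615))) - 189809) = -((482023 + (220786 + 270615)) - 189809) = -((482023 + 491401) - 189809) = -(973424 - 189809) = -1*783615 = -783615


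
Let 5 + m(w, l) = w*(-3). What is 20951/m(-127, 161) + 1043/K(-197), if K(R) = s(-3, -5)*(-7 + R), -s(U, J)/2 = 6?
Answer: 6460027/115056 ≈ 56.147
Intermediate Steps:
s(U, J) = -12 (s(U, J) = -2*6 = -12)
m(w, l) = -5 - 3*w (m(w, l) = -5 + w*(-3) = -5 - 3*w)
K(R) = 84 - 12*R (K(R) = -12*(-7 + R) = 84 - 12*R)
20951/m(-127, 161) + 1043/K(-197) = 20951/(-5 - 3*(-127)) + 1043/(84 - 12*(-197)) = 20951/(-5 + 381) + 1043/(84 + 2364) = 20951/376 + 1043/2448 = 6460027/115056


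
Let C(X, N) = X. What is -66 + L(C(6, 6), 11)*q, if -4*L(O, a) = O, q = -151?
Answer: 321/2 ≈ 160.50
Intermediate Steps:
L(O, a) = -O/4
-66 + L(C(6, 6), 11)*q = -66 - 1/4*6*(-151) = -66 - 3/2*(-151) = -66 + 453/2 = 321/2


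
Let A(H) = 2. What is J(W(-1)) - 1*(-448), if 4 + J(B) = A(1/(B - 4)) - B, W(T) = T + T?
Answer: 448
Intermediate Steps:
W(T) = 2*T
J(B) = -2 - B (J(B) = -4 + (2 - B) = -2 - B)
J(W(-1)) - 1*(-448) = (-2 - 2*(-1)) - 1*(-448) = (-2 - 1*(-2)) + 448 = (-2 + 2) + 448 = 0 + 448 = 448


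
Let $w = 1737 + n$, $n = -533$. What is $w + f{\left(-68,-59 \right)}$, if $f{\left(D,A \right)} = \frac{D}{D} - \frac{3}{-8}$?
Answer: $\frac{9643}{8} \approx 1205.4$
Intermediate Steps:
$f{\left(D,A \right)} = \frac{11}{8}$ ($f{\left(D,A \right)} = 1 - - \frac{3}{8} = 1 + \frac{3}{8} = \frac{11}{8}$)
$w = 1204$ ($w = 1737 - 533 = 1204$)
$w + f{\left(-68,-59 \right)} = 1204 + \frac{11}{8} = \frac{9643}{8}$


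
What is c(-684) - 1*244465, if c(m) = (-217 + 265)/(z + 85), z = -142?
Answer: -4644851/19 ≈ -2.4447e+5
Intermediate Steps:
c(m) = -16/19 (c(m) = (-217 + 265)/(-142 + 85) = 48/(-57) = 48*(-1/57) = -16/19)
c(-684) - 1*244465 = -16/19 - 1*244465 = -16/19 - 244465 = -4644851/19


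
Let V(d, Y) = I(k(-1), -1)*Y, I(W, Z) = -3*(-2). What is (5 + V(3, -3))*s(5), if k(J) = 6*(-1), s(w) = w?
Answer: -65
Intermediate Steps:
k(J) = -6
I(W, Z) = 6
V(d, Y) = 6*Y
(5 + V(3, -3))*s(5) = (5 + 6*(-3))*5 = (5 - 18)*5 = -13*5 = -65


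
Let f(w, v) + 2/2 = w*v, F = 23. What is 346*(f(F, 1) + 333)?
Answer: 122830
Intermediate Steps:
f(w, v) = -1 + v*w (f(w, v) = -1 + w*v = -1 + v*w)
346*(f(F, 1) + 333) = 346*((-1 + 1*23) + 333) = 346*((-1 + 23) + 333) = 346*(22 + 333) = 346*355 = 122830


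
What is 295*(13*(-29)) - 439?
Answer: -111654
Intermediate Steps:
295*(13*(-29)) - 439 = 295*(-377) - 439 = -111215 - 439 = -111654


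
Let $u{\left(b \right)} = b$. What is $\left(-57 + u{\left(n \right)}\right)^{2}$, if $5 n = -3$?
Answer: $\frac{82944}{25} \approx 3317.8$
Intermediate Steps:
$n = - \frac{3}{5}$ ($n = \frac{1}{5} \left(-3\right) = - \frac{3}{5} \approx -0.6$)
$\left(-57 + u{\left(n \right)}\right)^{2} = \left(-57 - \frac{3}{5}\right)^{2} = \left(- \frac{288}{5}\right)^{2} = \frac{82944}{25}$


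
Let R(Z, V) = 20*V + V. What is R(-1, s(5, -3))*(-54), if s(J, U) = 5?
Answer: -5670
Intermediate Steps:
R(Z, V) = 21*V
R(-1, s(5, -3))*(-54) = (21*5)*(-54) = 105*(-54) = -5670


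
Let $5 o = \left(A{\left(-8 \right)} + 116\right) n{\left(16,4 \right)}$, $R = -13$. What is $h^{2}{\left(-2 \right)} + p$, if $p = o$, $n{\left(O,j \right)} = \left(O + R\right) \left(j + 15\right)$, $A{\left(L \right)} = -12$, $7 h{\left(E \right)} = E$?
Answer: $\frac{290492}{245} \approx 1185.7$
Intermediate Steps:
$h{\left(E \right)} = \frac{E}{7}$
$n{\left(O,j \right)} = \left(-13 + O\right) \left(15 + j\right)$ ($n{\left(O,j \right)} = \left(O - 13\right) \left(j + 15\right) = \left(-13 + O\right) \left(15 + j\right)$)
$o = \frac{5928}{5}$ ($o = \frac{\left(-12 + 116\right) \left(-195 - 52 + 15 \cdot 16 + 16 \cdot 4\right)}{5} = \frac{104 \left(-195 - 52 + 240 + 64\right)}{5} = \frac{104 \cdot 57}{5} = \frac{1}{5} \cdot 5928 = \frac{5928}{5} \approx 1185.6$)
$p = \frac{5928}{5} \approx 1185.6$
$h^{2}{\left(-2 \right)} + p = \left(\frac{1}{7} \left(-2\right)\right)^{2} + \frac{5928}{5} = \left(- \frac{2}{7}\right)^{2} + \frac{5928}{5} = \frac{4}{49} + \frac{5928}{5} = \frac{290492}{245}$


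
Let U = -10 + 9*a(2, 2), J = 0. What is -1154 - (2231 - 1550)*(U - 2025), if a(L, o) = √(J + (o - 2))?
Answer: 1384681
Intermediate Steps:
a(L, o) = √(-2 + o) (a(L, o) = √(0 + (o - 2)) = √(0 + (-2 + o)) = √(-2 + o))
U = -10 (U = -10 + 9*√(-2 + 2) = -10 + 9*√0 = -10 + 9*0 = -10 + 0 = -10)
-1154 - (2231 - 1550)*(U - 2025) = -1154 - (2231 - 1550)*(-10 - 2025) = -1154 - 681*(-2035) = -1154 - 1*(-1385835) = -1154 + 1385835 = 1384681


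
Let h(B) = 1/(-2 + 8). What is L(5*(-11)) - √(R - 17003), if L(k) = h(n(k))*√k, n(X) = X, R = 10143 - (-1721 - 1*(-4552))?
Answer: I*(-√9691 + √55/6) ≈ -97.207*I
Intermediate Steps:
R = 7312 (R = 10143 - (-1721 + 4552) = 10143 - 1*2831 = 10143 - 2831 = 7312)
h(B) = ⅙ (h(B) = 1/6 = ⅙)
L(k) = √k/6
L(5*(-11)) - √(R - 17003) = √(5*(-11))/6 - √(7312 - 17003) = √(-55)/6 - √(-9691) = (I*√55)/6 - I*√9691 = I*√55/6 - I*√9691 = -I*√9691 + I*√55/6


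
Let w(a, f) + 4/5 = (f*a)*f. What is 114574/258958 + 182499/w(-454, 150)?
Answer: 2807784814043/6613140442916 ≈ 0.42458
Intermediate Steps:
w(a, f) = -⅘ + a*f² (w(a, f) = -⅘ + (f*a)*f = -⅘ + (a*f)*f = -⅘ + a*f²)
114574/258958 + 182499/w(-454, 150) = 114574/258958 + 182499/(-⅘ - 454*150²) = 114574*(1/258958) + 182499/(-⅘ - 454*22500) = 57287/129479 + 182499/(-⅘ - 10215000) = 57287/129479 + 182499/(-51075004/5) = 57287/129479 + 182499*(-5/51075004) = 57287/129479 - 912495/51075004 = 2807784814043/6613140442916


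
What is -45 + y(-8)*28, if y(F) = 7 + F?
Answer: -73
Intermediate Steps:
-45 + y(-8)*28 = -45 + (7 - 8)*28 = -45 - 1*28 = -45 - 28 = -73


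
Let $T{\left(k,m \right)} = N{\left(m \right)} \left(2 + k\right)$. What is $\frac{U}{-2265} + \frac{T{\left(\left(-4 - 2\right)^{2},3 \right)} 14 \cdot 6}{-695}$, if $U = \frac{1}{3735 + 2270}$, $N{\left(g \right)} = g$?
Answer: $- \frac{26049257779}{1890584175} \approx -13.778$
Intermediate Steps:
$T{\left(k,m \right)} = m \left(2 + k\right)$
$U = \frac{1}{6005} \approx 0.00016653$
$\frac{U}{-2265} + \frac{T{\left(\left(-4 - 2\right)^{2},3 \right)} 14 \cdot 6}{-695} = \frac{1}{6005 \left(-2265\right)} + \frac{3 \left(2 + \left(-4 - 2\right)^{2}\right) 14 \cdot 6}{-695} = \frac{1}{6005} \left(- \frac{1}{2265}\right) + 3 \left(2 + \left(-6\right)^{2}\right) 14 \cdot 6 \left(- \frac{1}{695}\right) = - \frac{1}{13601325} + 3 \left(2 + 36\right) 14 \cdot 6 \left(- \frac{1}{695}\right) = - \frac{1}{13601325} + 3 \cdot 38 \cdot 14 \cdot 6 \left(- \frac{1}{695}\right) = - \frac{1}{13601325} + 114 \cdot 14 \cdot 6 \left(- \frac{1}{695}\right) = - \frac{1}{13601325} + 1596 \cdot 6 \left(- \frac{1}{695}\right) = - \frac{1}{13601325} + 9576 \left(- \frac{1}{695}\right) = - \frac{1}{13601325} - \frac{9576}{695} = - \frac{26049257779}{1890584175}$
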